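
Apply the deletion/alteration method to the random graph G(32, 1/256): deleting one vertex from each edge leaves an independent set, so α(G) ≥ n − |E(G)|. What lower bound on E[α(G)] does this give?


E[|E(G)|] = C(32, 2)·p = 496 · (1/256) = 31/16.
E[α(G)] ≥ n − E[|E(G)|] = 32 − 31/16 = 481/16.
Numerically: ≈ 30.062500.
(This is only a lower bound; the true E[α(G)] may be larger.)

E[α(G)] ≥ 481/16 ≈ 30.062500.


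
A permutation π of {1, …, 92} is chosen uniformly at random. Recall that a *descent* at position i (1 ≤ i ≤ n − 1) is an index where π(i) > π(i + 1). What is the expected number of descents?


Write X = Σ X_I over i = 1, …, 91, with X_I the indicator of one descent.
There are 91 indicators.
For each fixed i, the pair (π(i), π(i+1)) is a uniformly random ordered pair of distinct values from {1, …, 92}; by symmetry P[π(i) > π(i+1)] = 1/2.
By linearity: E[X] = 91 · (1/2) = (92 − 1) · (1/2) = 91/2 ≈ 45.500.

E[X] = 91/2 = 45.500.


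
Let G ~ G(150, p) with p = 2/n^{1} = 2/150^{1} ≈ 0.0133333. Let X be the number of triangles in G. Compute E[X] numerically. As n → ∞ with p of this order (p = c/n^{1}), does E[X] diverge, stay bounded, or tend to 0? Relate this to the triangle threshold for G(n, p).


Number of potential triangles: C(150, 3) = 551300.
Each occurs with probability p³ ≈ (0.0133333)³ ≈ 2.37037037e-06.
By linearity: E[X] = C(150, 3)·p³ ≈ 551300 · 2.37037037e-06 ≈ 1.306785.
Here α = 1, so p = 2/n is exactly at the triangle threshold p ~ 1/n. Asymptotically E[X] → c³/6 = 2³/6 = 4/3 ≈ 1.333333, a bounded constant. In this regime the triangle count is asymptotically Poisson(c³/6).

E[X] ≈ 1.306785; in regime p = Θ(1/n^{1}) E[X] stays bounded (at the triangle threshold p ~ 1/n).


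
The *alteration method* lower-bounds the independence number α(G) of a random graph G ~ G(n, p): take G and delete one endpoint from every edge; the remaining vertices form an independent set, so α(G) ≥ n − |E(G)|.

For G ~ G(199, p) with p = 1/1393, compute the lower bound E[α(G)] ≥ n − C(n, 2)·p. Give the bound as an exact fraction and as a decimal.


E[|E(G)|] = C(199, 2)·p = 19701 · (1/1393) = 99/7.
E[α(G)] ≥ n − E[|E(G)|] = 199 − 99/7 = 1294/7.
Numerically: ≈ 184.85714.
(This is only a lower bound; the true E[α(G)] may be larger.)

E[α(G)] ≥ 1294/7 ≈ 184.85714.


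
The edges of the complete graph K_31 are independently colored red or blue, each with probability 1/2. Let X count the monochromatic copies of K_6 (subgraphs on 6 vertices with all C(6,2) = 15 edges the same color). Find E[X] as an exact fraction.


Let X = Σ_S X_S over the C(31, 6) = 736281 subsets S of size 6, where X_S = 1 if the K_6 on S is monochromatic.
For a fixed S, the K_6 on S has C(6, 2) = 15 edges. P[all 15 edges red] = (1/2)^15, and likewise for blue, so P[monochromatic] = 2·(1/2)^15 = 2^{1 − 15} = 1/16384.
By linearity: E[X] = C(31, 6) · 2^{1 − 15} = 736281 · 1/16384 = 736281/16384.
Numerically: E[X] ≈ 44.93903.

E[X] = C(31,6)·2^(1−C(6,2)) = 736281/16384 ≈ 44.93903.


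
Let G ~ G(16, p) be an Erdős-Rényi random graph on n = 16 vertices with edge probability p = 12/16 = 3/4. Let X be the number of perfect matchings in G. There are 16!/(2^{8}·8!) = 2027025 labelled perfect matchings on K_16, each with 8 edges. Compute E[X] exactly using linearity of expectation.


K_16 has 16!/(2^{8}·8!) = 2027025 labelled perfect matchings.
For each such perfect matching H, let X_H = 1 if all 8 edges of H are present in G. Then P[X_H = 1] = p^{8} = (3/4)^{8} = 6561/65536.
By linearity of expectation: E[X] = Σ_H E[X_H] = 2027025 · p^{8} = 2027025 · 6561/65536 = 13299311025/65536.
Numerically: E[X] ≈ 202931.

E[X] = 2027025 · (3/4)^{8} = 13299311025/65536 ≈ 202931.


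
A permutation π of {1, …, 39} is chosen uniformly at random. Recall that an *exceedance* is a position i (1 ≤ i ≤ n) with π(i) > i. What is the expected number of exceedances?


Write X = Σ_{i=1}^{39} X_i, where X_i = 1_{π(i) > i}.
For each fixed i, π(i) is uniform over {1, …, 39} (marginal of a uniform permutation), so P[π(i) > i] = (n − i)/n. Summing: Σ_{i=1}^{39} (n − i)/n = (0 + 1 + … + 38)/39 = 39(39 − 1)/(2·39) = (39 − 1)/2.
Hence E[X] = Σ_{i=1}^{39} (39 − i)/39 = 19 ≈ 19.000.

E[X] = 19 = 19.000.


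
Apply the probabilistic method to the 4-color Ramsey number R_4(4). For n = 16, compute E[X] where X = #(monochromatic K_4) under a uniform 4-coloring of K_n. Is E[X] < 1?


E[X] = C(16, 4) · 4^{1 − 6} = 1820 · 4^{−5} = 1820/1024.
As a reduced fraction: E[X] = 455/256 ≈ 1.777344.
Is E[X] < 1? NO.
Since E[X] ≥ 1, the first-moment bound is inconclusive at n = 16; it does NOT by itself certify R_4(4) > 16.

E[X] = 455/256 ≈ 1.777344; E[X] ≥ 1; first-moment method inconclusive here.


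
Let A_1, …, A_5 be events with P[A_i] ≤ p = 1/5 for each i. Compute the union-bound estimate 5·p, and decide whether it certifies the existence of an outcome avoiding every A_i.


Union bound: P[∪_{i=1}^{5} A_i] ≤ Σ_i P[A_i] ≤ 5·p = 5·(1/5) = 1.
Numerically: 1 ≈ 1.000000.
Is 1 < 1? NO.
Since the bound 1 is ≥ 1, the union bound is uninformative here; it does NOT by itself certify existence.

5·p = 1 ≈ 1.000000; existence NOT certified by the union bound.


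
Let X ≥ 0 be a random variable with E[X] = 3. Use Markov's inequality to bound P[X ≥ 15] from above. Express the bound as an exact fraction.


μ = E[X] = 3, a = 15.
Markov: P[X ≥ 15] ≤ μ/a = (3)/15 = 1/5.
Numerically: ≈ 0.200.
(Since a = 15 > μ = 3.000, the bound 1/5 is < 1 and informative.)

P[X ≥ 15] ≤ 1/5 ≈ 0.200.


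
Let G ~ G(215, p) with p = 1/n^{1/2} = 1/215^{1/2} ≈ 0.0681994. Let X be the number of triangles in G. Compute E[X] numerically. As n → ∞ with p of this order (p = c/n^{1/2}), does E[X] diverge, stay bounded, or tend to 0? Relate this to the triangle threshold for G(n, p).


Number of potential triangles: C(215, 3) = 1633355.
Each occurs with probability p³ ≈ (0.0681994)³ ≈ 3.17206670e-04.
By linearity: E[X] = C(215, 3)·p³ ≈ 1633355 · 3.17206670e-04 ≈ 518.111100.
Since α = 1/2 < 1, p = c/n^{1/2} ≫ 1/n is above the triangle threshold p ~ 1/n. Asymptotically E[X] ~ (c³/6)·n^{3(1−α)} = (1³/6)·n^{1.5} → ∞; triangles are abundant w.h.p.

E[X] ≈ 518.111100; in regime p = Θ(1/n^{1/2}) E[X] diverges (above the triangle threshold p ~ 1/n).


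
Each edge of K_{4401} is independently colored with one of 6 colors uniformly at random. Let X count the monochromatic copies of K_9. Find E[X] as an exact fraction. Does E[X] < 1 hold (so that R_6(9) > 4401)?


E[X] = C(4401, 9) · 6^{1 − 36} = 1692951372410676096134752050 · 6^{−35} = 1692951372410676096134752050/1719070799748422591028658176.
As a reduced fraction: E[X] = 282158562068446016022458675/286511799958070431838109696 ≈ 0.98481.
Is E[X] < 1? YES.
Since E[X] < 1, there exists a 6-coloring of K_{4401} with no monochromatic K_9; hence R_6(9) > 4401.

E[X] = 282158562068446016022458675/286511799958070431838109696 ≈ 0.98481; E[X] < 1, so R_6(9) > 4401.


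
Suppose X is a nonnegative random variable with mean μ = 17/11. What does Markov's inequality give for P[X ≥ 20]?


μ = E[X] = 17/11, a = 20.
Markov: P[X ≥ 20] ≤ μ/a = (17/11)/20 = 17/220.
Numerically: ≈ 0.077273.
(Since a = 20 > μ = 1.545455, the bound 17/220 is < 1 and informative.)

P[X ≥ 20] ≤ 17/220 ≈ 0.077273.


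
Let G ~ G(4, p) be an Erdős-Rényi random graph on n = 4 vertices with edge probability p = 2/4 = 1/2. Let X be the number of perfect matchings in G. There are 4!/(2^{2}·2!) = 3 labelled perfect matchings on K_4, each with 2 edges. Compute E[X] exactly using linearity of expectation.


K_4 has 4!/(2^{2}·2!) = 3 labelled perfect matchings.
For each such perfect matching H, let X_H = 1 if all 2 edges of H are present in G. Then P[X_H = 1] = p^{2} = (1/2)^{2} = 1/4.
Summing the indicators: E[X] = Σ_H E[X_H] = 3 · p^{2} = 3 · 1/4 = 3/4.
Numerically: E[X] ≈ 0.75.

E[X] = 3 · (1/2)^{2} = 3/4 ≈ 0.75.


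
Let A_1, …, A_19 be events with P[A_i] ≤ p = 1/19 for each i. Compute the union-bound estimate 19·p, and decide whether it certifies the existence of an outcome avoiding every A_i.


Union bound: P[∪_{i=1}^{19} A_i] ≤ Σ_i P[A_i] ≤ 19·p = 19·(1/19) = 1.
Numerically: 1 ≈ 1.000000.
Is 1 < 1? NO.
Since the bound 1 is ≥ 1, the union bound is uninformative here; it does NOT by itself certify existence.

19·p = 1 ≈ 1.000000; existence NOT certified by the union bound.


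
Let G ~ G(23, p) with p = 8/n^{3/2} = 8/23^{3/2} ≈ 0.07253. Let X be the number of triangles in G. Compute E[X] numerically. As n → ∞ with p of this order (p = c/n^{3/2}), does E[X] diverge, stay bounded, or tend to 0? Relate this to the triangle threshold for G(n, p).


Number of potential triangles: C(23, 3) = 1771.
Each occurs with probability p³ ≈ (0.07253)³ ≈ 3.815001e-04.
By linearity: E[X] = C(23, 3)·p³ ≈ 1771 · 3.815001e-04 ≈ 0.6756.
Since α = 3/2 > 1, p = c/n^{3/2} = o(1/n) is below the triangle threshold p ~ 1/n. Asymptotically E[X] ~ (c³/6)·n^{3(1−α)} = (8³/6)·n^{-1.5} → 0, so by Markov's inequality G has no triangles w.h.p.

E[X] ≈ 0.6756; in regime p = Θ(1/n^{3/2}) E[X] tends to 0 (below the triangle threshold p ~ 1/n).


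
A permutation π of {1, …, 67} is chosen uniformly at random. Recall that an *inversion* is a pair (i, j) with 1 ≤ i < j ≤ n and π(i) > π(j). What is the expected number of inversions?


Write X = Σ X_I over the C(67, 2) = 2211 pairs i < j, with X_I the indicator of one inversion.
There are 2211 indicators.
For each fixed pair i < j, the values π(i) and π(j) are two distinct elements of {1, …, 67} in uniformly random order; by symmetry P[π(i) > π(j)] = 1/2.
By linearity: E[X] = 2211 · (1/2) = C(67, 2) · (1/2) = 2211/2 = 2211/2 ≈ 1105.500000.

E[X] = 2211/2 = 1105.500000.


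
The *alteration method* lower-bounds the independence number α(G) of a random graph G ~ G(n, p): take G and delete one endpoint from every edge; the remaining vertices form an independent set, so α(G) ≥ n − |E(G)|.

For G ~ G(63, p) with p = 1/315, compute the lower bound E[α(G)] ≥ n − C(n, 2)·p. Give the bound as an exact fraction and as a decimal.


E[|E(G)|] = C(63, 2)·p = 1953 · (1/315) = 31/5.
E[α(G)] ≥ n − E[|E(G)|] = 63 − 31/5 = 284/5.
Numerically: ≈ 56.8000.
(This is only a lower bound; the true E[α(G)] may be larger.)

E[α(G)] ≥ 284/5 ≈ 56.8000.


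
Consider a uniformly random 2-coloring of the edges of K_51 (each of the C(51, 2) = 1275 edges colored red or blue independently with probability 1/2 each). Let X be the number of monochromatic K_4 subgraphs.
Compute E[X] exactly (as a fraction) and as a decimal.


Let X = Σ_S X_S over the C(51, 4) = 249900 subsets S of size 4, where X_S = 1 if the K_4 on S is monochromatic.
For a fixed S, the K_4 on S has C(4, 2) = 6 edges. P[all 6 edges red] = (1/2)^6, and likewise for blue, so P[monochromatic] = 2·(1/2)^6 = 2^{1 − 6} = 1/32.
By linearity: E[X] = C(51, 4) · 2^{1 − 6} = 249900 · 1/32 = 62475/8.
Numerically: E[X] ≈ 7809.375000.

E[X] = C(51,4)·2^(1−C(4,2)) = 62475/8 ≈ 7809.375000.


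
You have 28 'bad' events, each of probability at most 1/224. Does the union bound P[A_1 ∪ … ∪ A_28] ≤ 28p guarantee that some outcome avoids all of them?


Union bound: P[∪_{i=1}^{28} A_i] ≤ Σ_i P[A_i] ≤ 28·p = 28·(1/224) = 1/8.
Numerically: 1/8 ≈ 0.125.
Is 1/8 < 1? YES.
Since P[∪ A_i] ≤ 1/8 < 1, the complement has P[∩ A_i^c] ≥ 1 − 1/8 = 7/8 > 0, so some outcome avoids every A_i.

28·p = 1/8 ≈ 0.125; existence CERTIFIED by the union bound.


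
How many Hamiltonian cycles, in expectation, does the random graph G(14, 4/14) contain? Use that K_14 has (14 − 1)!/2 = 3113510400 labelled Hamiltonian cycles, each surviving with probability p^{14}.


K_14 has (14 − 1)!/2 = 3113510400 labelled Hamiltonian cycles.
For each such Hamiltonian cycle H, let X_H = 1 if all 14 edges of H are present in G. Then P[X_H = 1] = p^{14} = (2/7)^{14} = 16384/678223072849.
By linearity of expectation: E[X] = Σ_H E[X_H] = 3113510400 · p^{14} = 3113510400 · 16384/678223072849 = 7287393484800/96889010407.
Numerically: E[X] ≈ 75.2138.

E[X] = 3113510400 · (2/7)^{14} = 7287393484800/96889010407 ≈ 75.2138.


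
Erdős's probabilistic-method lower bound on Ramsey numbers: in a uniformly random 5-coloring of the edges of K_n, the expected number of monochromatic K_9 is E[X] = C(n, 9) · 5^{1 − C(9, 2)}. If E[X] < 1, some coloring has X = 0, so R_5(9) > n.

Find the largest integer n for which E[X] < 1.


We need C(n, 9) · 5^{1 − 36} < 1, i.e. C(n, 9) < 5^{36 − 1} = 2910383045673370361328125.
Check values of n near the boundary:
  n = 2167: C(2167, 9) = 2855899084841489792706810; 2855899084841489792706810 < 2910383045673370361328125? YES
  n = 2168: C(2168, 9) = 2867804175977929537095120; 2867804175977929537095120 < 2910383045673370361328125? YES
  n = 2169: C(2169, 9) = 2879753360044504243499683; 2879753360044504243499683 < 2910383045673370361328125? YES
  n = 2170: C(2170, 9) = 2891746779868845075610510; 2891746779868845075610510 < 2910383045673370361328125? YES
  n = 2171: C(2171, 9) = 2903784578674959601827205; 2903784578674959601827205 < 2910383045673370361328125? YES
  n = 2172: C(2172, 9) = 2915866900084148060642020; 2915866900084148060642020 < 2910383045673370361328125? NO
  n = 2173: C(2173, 9) = 2927993888115921319674265; 2927993888115921319674265 < 2910383045673370361328125? NO
  n = 2174: C(2174, 9) = 2940165687188920530702934; 2940165687188920530702934 < 2910383045673370361328125? NO
The largest n with C(n, 9) < 2910383045673370361328125 is n = 2171 (where E[X] = 580756915734991920365441/582076609134674072265625 ≈ 0.997733). Hence R_5(9) > 2171, i.e. R_5(9) ≥ 2172.

Largest n = 2171; hence R_5(9) > 2171.


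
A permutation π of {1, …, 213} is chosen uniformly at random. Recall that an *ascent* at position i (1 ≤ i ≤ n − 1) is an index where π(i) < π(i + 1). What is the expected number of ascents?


Write X = Σ X_I over i = 1, …, 212, with X_I the indicator of one ascent.
There are 212 indicators.
For each fixed i, the pair (π(i), π(i+1)) is a uniformly random ordered pair of distinct values from {1, …, 213}; by symmetry P[π(i) < π(i+1)] = 1/2.
By linearity: E[X] = 212 · (1/2) = (213 − 1) · (1/2) = 106 ≈ 106.000.

E[X] = 106 = 106.000.


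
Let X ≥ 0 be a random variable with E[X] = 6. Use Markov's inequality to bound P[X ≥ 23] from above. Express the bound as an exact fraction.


μ = E[X] = 6, a = 23.
Markov: P[X ≥ 23] ≤ μ/a = (6)/23 = 6/23.
Numerically: ≈ 0.261.
(Since a = 23 > μ = 6.000, the bound 6/23 is < 1 and informative.)

P[X ≥ 23] ≤ 6/23 ≈ 0.261.


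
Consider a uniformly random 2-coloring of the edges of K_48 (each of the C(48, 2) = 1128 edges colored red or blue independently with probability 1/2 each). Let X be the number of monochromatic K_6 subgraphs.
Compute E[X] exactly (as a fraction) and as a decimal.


Let X = Σ_S X_S over the C(48, 6) = 12271512 subsets S of size 6, where X_S = 1 if the K_6 on S is monochromatic.
For a fixed S, the K_6 on S has C(6, 2) = 15 edges. P[all 15 edges red] = (1/2)^15, and likewise for blue, so P[monochromatic] = 2·(1/2)^15 = 2^{1 − 15} = 1/16384.
By linearity of expectation: E[X] = C(48, 6) · 2^{1 − 15} = 12271512 · 1/16384 = 1533939/2048.
Numerically: E[X] ≈ 748.9937.

E[X] = C(48,6)·2^(1−C(6,2)) = 1533939/2048 ≈ 748.9937.


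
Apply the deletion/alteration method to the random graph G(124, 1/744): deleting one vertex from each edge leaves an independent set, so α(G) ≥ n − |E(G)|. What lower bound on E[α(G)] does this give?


E[|E(G)|] = C(124, 2)·p = 7626 · (1/744) = 41/4.
E[α(G)] ≥ n − E[|E(G)|] = 124 − 41/4 = 455/4.
Numerically: ≈ 113.750000.
(This is only a lower bound; the true E[α(G)] may be larger.)

E[α(G)] ≥ 455/4 ≈ 113.750000.


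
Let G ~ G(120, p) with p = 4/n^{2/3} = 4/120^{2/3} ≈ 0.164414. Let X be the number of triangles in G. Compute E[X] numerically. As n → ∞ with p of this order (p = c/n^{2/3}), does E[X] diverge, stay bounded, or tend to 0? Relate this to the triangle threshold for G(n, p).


Number of potential triangles: C(120, 3) = 280840.
Each occurs with probability p³ ≈ (0.164414)³ ≈ 4.44444444e-03.
By linearity: E[X] = C(120, 3)·p³ ≈ 280840 · 4.44444444e-03 ≈ 1248.177778.
Since α = 2/3 < 1, p = c/n^{2/3} ≫ 1/n is above the triangle threshold p ~ 1/n. Asymptotically E[X] ~ (c³/6)·n^{3(1−α)} = (4³/6)·n^{1} → ∞; triangles are abundant w.h.p.

E[X] ≈ 1248.177778; in regime p = Θ(1/n^{2/3}) E[X] diverges (above the triangle threshold p ~ 1/n).


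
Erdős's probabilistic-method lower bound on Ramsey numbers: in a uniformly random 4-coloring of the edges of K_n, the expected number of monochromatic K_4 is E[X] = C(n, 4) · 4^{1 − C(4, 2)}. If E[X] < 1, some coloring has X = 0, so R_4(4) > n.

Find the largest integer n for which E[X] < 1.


We need C(n, 4) · 4^{1 − 6} < 1, i.e. C(n, 4) < 4^{6 − 1} = 1024.
Check values of n near the boundary:
  n = 12: C(12, 4) = 495; 495 < 1024? YES
  n = 13: C(13, 4) = 715; 715 < 1024? YES
  n = 14: C(14, 4) = 1001; 1001 < 1024? YES
  n = 15: C(15, 4) = 1365; 1365 < 1024? NO
  n = 16: C(16, 4) = 1820; 1820 < 1024? NO
  n = 17: C(17, 4) = 2380; 2380 < 1024? NO
The largest n with C(n, 4) < 1024 is n = 14 (where E[X] = 1001/1024 ≈ 0.977539). Hence R_4(4) > 14, i.e. R_4(4) ≥ 15.

Largest n = 14; hence R_4(4) > 14.


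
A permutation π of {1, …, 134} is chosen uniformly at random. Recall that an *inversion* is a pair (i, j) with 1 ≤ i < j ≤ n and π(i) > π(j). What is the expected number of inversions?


Write X = Σ X_I over the C(134, 2) = 8911 pairs i < j, with X_I the indicator of one inversion.
There are 8911 indicators.
For each fixed pair i < j, the values π(i) and π(j) are two distinct elements of {1, …, 134} in uniformly random order; by symmetry P[π(i) > π(j)] = 1/2.
By linearity: E[X] = 8911 · (1/2) = C(134, 2) · (1/2) = 8911/2 = 8911/2 ≈ 4455.50000.

E[X] = 8911/2 = 4455.50000.


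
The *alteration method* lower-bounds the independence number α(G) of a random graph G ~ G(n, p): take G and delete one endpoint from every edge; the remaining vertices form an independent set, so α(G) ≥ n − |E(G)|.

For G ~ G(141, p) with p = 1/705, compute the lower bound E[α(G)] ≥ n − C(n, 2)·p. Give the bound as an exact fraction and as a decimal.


E[|E(G)|] = C(141, 2)·p = 9870 · (1/705) = 14.
E[α(G)] ≥ n − E[|E(G)|] = 141 − 14 = 127.
Numerically: ≈ 127.0000.
(This is only a lower bound; the true E[α(G)] may be larger.)

E[α(G)] ≥ 127 ≈ 127.0000.


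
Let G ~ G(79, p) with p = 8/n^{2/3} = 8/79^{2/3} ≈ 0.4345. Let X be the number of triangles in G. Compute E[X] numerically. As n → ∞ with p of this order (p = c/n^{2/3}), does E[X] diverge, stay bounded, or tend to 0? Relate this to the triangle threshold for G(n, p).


Number of potential triangles: C(79, 3) = 79079.
Each occurs with probability p³ ≈ (0.4345)³ ≈ 8.203813e-02.
By linearity: E[X] = C(79, 3)·p³ ≈ 79079 · 8.203813e-02 ≈ 6487.4937.
Since α = 2/3 < 1, p = c/n^{2/3} ≫ 1/n is above the triangle threshold p ~ 1/n. Asymptotically E[X] ~ (c³/6)·n^{3(1−α)} = (8³/6)·n^{1} → ∞; triangles are abundant w.h.p.

E[X] ≈ 6487.4937; in regime p = Θ(1/n^{2/3}) E[X] diverges (above the triangle threshold p ~ 1/n).


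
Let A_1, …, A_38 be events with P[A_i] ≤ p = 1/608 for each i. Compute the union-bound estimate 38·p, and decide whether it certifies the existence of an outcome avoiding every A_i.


Union bound: P[∪_{i=1}^{38} A_i] ≤ Σ_i P[A_i] ≤ 38·p = 38·(1/608) = 1/16.
Numerically: 1/16 ≈ 0.0625000.
Is 1/16 < 1? YES.
Since P[∪ A_i] ≤ 1/16 < 1, the complement has P[∩ A_i^c] ≥ 1 − 1/16 = 15/16 > 0, so some outcome avoids every A_i.

38·p = 1/16 ≈ 0.0625000; existence CERTIFIED by the union bound.


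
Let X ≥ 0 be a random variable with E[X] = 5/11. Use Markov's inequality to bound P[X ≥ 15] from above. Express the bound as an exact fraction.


μ = E[X] = 5/11, a = 15.
Markov: P[X ≥ 15] ≤ μ/a = (5/11)/15 = 1/33.
Numerically: ≈ 0.030303.
(Since a = 15 > μ = 0.454545, the bound 1/33 is < 1 and informative.)

P[X ≥ 15] ≤ 1/33 ≈ 0.030303.


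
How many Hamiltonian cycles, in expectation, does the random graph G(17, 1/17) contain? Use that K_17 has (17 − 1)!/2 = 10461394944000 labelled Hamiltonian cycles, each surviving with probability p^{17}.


K_17 has (17 − 1)!/2 = 10461394944000 labelled Hamiltonian cycles.
For each such Hamiltonian cycle H, let X_H = 1 if all 17 edges of H are present in G. Then P[X_H = 1] = p^{17} = (1/17)^{17} = 1/827240261886336764177.
By linearity of expectation: E[X] = Σ_H E[X_H] = 10461394944000 · p^{17} = 10461394944000 · 1/827240261886336764177 = 10461394944000/827240261886336764177.
Numerically: E[X] ≈ 1.26e-08.

E[X] = 10461394944000 · (1/17)^{17} = 10461394944000/827240261886336764177 ≈ 1.26e-08.


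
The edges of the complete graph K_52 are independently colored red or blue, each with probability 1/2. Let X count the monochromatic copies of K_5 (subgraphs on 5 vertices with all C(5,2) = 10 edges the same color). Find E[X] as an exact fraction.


Let X = Σ_S X_S over the C(52, 5) = 2598960 subsets S of size 5, where X_S = 1 if the K_5 on S is monochromatic.
For a fixed S, the K_5 on S has C(5, 2) = 10 edges. P[all 10 edges red] = (1/2)^10, and likewise for blue, so P[monochromatic] = 2·(1/2)^10 = 2^{1 − 10} = 1/512.
By linearity: E[X] = C(52, 5) · 2^{1 − 10} = 2598960 · 1/512 = 162435/32.
Numerically: E[X] ≈ 5076.094.

E[X] = C(52,5)·2^(1−C(5,2)) = 162435/32 ≈ 5076.094.


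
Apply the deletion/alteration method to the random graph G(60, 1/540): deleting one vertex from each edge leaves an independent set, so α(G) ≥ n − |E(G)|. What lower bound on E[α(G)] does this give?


E[|E(G)|] = C(60, 2)·p = 1770 · (1/540) = 59/18.
E[α(G)] ≥ n − E[|E(G)|] = 60 − 59/18 = 1021/18.
Numerically: ≈ 56.722222.
(This is only a lower bound; the true E[α(G)] may be larger.)

E[α(G)] ≥ 1021/18 ≈ 56.722222.


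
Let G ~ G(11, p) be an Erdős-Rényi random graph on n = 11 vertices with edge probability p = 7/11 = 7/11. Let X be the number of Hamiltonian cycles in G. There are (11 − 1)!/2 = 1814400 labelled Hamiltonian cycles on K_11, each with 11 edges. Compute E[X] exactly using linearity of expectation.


K_11 has (11 − 1)!/2 = 1814400 labelled Hamiltonian cycles.
For each such Hamiltonian cycle H, let X_H = 1 if all 11 edges of H are present in G. Then P[X_H = 1] = p^{11} = (7/11)^{11} = 1977326743/285311670611.
By linearity: E[X] = Σ_H E[X_H] = 1814400 · p^{11} = 1814400 · 1977326743/285311670611 = 3587661642499200/285311670611.
Numerically: E[X] ≈ 1.257e+04.

E[X] = 1814400 · (7/11)^{11} = 3587661642499200/285311670611 ≈ 1.257e+04.


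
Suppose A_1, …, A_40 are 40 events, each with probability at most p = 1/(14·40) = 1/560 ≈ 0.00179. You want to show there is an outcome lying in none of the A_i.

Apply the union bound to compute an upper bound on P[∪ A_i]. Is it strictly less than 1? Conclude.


Union bound: P[∪_{i=1}^{40} A_i] ≤ Σ_i P[A_i] ≤ 40·p = 40·(1/560) = 1/14.
Numerically: 1/14 ≈ 0.07143.
Is 1/14 < 1? YES.
Since P[∪ A_i] ≤ 1/14 < 1, the complement has P[∩ A_i^c] ≥ 1 − 1/14 = 13/14 > 0, so some outcome avoids every A_i.

40·p = 1/14 ≈ 0.07143; existence CERTIFIED by the union bound.


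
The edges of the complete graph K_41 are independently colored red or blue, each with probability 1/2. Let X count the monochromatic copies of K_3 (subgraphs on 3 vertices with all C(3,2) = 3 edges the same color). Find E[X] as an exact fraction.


Let X = Σ_S X_S over the C(41, 3) = 10660 subsets S of size 3, where X_S = 1 if the K_3 on S is monochromatic.
For a fixed S, the K_3 on S has C(3, 2) = 3 edges. P[all 3 edges red] = (1/2)^3, and likewise for blue, so P[monochromatic] = 2·(1/2)^3 = 2^{1 − 3} = 1/4.
Summing: E[X] = C(41, 3) · 2^{1 − 3} = 10660 · 1/4 = 2665.
Numerically: E[X] ≈ 2665.00000.

E[X] = C(41,3)·2^(1−C(3,2)) = 2665 ≈ 2665.00000.


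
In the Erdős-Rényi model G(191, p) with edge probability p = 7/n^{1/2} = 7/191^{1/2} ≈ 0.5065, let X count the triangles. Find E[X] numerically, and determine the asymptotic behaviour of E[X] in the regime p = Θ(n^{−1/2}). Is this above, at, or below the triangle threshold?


Number of potential triangles: C(191, 3) = 1143135.
Each occurs with probability p³ ≈ (0.5065)³ ≈ 1.2994036e-01.
By linearity: E[X] = C(191, 3)·p³ ≈ 1143135 · 1.2994036e-01 ≈ 148539.37463.
Since α = 1/2 < 1, p = c/n^{1/2} ≫ 1/n is above the triangle threshold p ~ 1/n. Asymptotically E[X] ~ (c³/6)·n^{3(1−α)} = (7³/6)·n^{1.5} → ∞; triangles are abundant w.h.p.

E[X] ≈ 148539.37463; in regime p = Θ(1/n^{1/2}) E[X] diverges (above the triangle threshold p ~ 1/n).


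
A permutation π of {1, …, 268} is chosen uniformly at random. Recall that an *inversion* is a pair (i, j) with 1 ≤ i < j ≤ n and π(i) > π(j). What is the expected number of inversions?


Write X = Σ X_I over the C(268, 2) = 35778 pairs i < j, with X_I the indicator of one inversion.
There are 35778 indicators.
For each fixed pair i < j, the values π(i) and π(j) are two distinct elements of {1, …, 268} in uniformly random order; by symmetry P[π(i) > π(j)] = 1/2.
By linearity: E[X] = 35778 · (1/2) = C(268, 2) · (1/2) = 35778/2 = 17889 ≈ 17889.000000.

E[X] = 17889 = 17889.000000.


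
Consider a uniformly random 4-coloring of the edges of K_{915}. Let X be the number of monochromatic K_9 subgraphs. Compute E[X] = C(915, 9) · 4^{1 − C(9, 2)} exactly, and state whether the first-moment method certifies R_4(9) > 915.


E[X] = C(915, 9) · 4^{1 − 36} = 1190931166636537885130 · 4^{−35} = 1190931166636537885130/1180591620717411303424.
As a reduced fraction: E[X] = 595465583318268942565/590295810358705651712 ≈ 1.0087579.
Is E[X] < 1? NO.
Since E[X] ≥ 1, the first-moment bound is inconclusive at n = 915; it does NOT by itself certify R_4(9) > 915.

E[X] = 595465583318268942565/590295810358705651712 ≈ 1.0087579; E[X] ≥ 1; first-moment method inconclusive here.


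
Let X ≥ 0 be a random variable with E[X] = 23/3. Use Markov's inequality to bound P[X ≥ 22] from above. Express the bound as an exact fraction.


μ = E[X] = 23/3, a = 22.
Markov: P[X ≥ 22] ≤ μ/a = (23/3)/22 = 23/66.
Numerically: ≈ 0.34848.
(Since a = 22 > μ = 7.66667, the bound 23/66 is < 1 and informative.)

P[X ≥ 22] ≤ 23/66 ≈ 0.34848.


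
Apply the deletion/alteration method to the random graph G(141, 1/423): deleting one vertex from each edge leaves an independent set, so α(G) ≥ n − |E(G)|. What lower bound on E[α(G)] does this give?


E[|E(G)|] = C(141, 2)·p = 9870 · (1/423) = 70/3.
E[α(G)] ≥ n − E[|E(G)|] = 141 − 70/3 = 353/3.
Numerically: ≈ 117.666667.
(This is only a lower bound; the true E[α(G)] may be larger.)

E[α(G)] ≥ 353/3 ≈ 117.666667.


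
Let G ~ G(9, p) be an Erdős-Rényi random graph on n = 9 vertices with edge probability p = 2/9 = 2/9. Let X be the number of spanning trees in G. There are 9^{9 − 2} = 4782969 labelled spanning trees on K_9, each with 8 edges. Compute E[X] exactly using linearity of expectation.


K_9 has 9^{9 − 2} = 4782969 labelled spanning trees.
For each such spanning tree H, let X_H = 1 if all 8 edges of H are present in G. Then P[X_H = 1] = p^{8} = (2/9)^{8} = 256/43046721.
Summing the indicators: E[X] = Σ_H E[X_H] = 4782969 · p^{8} = 4782969 · 256/43046721 = 256/9.
Numerically: E[X] ≈ 28.444.

E[X] = 4782969 · (2/9)^{8} = 256/9 ≈ 28.444.


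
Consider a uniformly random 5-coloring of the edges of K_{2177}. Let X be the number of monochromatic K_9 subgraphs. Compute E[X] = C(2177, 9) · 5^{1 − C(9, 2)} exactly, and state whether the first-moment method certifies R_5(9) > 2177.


E[X] = C(2177, 9) · 5^{1 − 36} = 2976951400847999984172400 · 5^{−35} = 2976951400847999984172400/2910383045673370361328125.
As a reduced fraction: E[X] = 119078056033919999366896/116415321826934814453125 ≈ 1.02287.
Is E[X] < 1? NO.
Since E[X] ≥ 1, the first-moment bound is inconclusive at n = 2177; it does NOT by itself certify R_5(9) > 2177.

E[X] = 119078056033919999366896/116415321826934814453125 ≈ 1.02287; E[X] ≥ 1; first-moment method inconclusive here.


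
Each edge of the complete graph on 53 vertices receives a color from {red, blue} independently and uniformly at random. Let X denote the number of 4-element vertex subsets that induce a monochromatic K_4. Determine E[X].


Let X = Σ_S X_S over the C(53, 4) = 292825 subsets S of size 4, where X_S = 1 if the K_4 on S is monochromatic.
For a fixed S, the K_4 on S has C(4, 2) = 6 edges. P[all 6 edges red] = (1/2)^6, and likewise for blue, so P[monochromatic] = 2·(1/2)^6 = 2^{1 − 6} = 1/32.
By linearity: E[X] = C(53, 4) · 2^{1 − 6} = 292825 · 1/32 = 292825/32.
Numerically: E[X] ≈ 9150.7812.

E[X] = C(53,4)·2^(1−C(4,2)) = 292825/32 ≈ 9150.7812.


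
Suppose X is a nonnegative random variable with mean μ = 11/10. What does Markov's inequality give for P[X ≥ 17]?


μ = E[X] = 11/10, a = 17.
Markov: P[X ≥ 17] ≤ μ/a = (11/10)/17 = 11/170.
Numerically: ≈ 0.065.
(Since a = 17 > μ = 1.100, the bound 11/170 is < 1 and informative.)

P[X ≥ 17] ≤ 11/170 ≈ 0.065.


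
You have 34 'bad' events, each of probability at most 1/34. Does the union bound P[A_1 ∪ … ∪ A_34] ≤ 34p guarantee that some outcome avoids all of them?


Union bound: P[∪_{i=1}^{34} A_i] ≤ Σ_i P[A_i] ≤ 34·p = 34·(1/34) = 1.
Numerically: 1 ≈ 1.000.
Is 1 < 1? NO.
Since the bound 1 is ≥ 1, the union bound is uninformative here; it does NOT by itself certify existence.

34·p = 1 ≈ 1.000; existence NOT certified by the union bound.


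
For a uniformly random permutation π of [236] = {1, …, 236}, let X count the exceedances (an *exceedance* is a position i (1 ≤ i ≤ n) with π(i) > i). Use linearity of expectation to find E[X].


Write X = Σ_{i=1}^{236} X_i, where X_i = 1_{π(i) > i}.
For each fixed i, π(i) is uniform over {1, …, 236} (marginal of a uniform permutation), so P[π(i) > i] = (n − i)/n. Summing: Σ_{i=1}^{236} (n − i)/n = (0 + 1 + … + 235)/236 = 236(236 − 1)/(2·236) = (236 − 1)/2.
Hence E[X] = Σ_{i=1}^{236} (236 − i)/236 = 235/2 ≈ 117.50000.

E[X] = 235/2 = 117.50000.


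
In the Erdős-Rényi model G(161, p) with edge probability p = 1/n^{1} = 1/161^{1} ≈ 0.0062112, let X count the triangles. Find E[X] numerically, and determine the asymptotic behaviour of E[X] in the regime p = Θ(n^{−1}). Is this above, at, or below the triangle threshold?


Number of potential triangles: C(161, 3) = 682640.
Each occurs with probability p³ ≈ (0.0062112)³ ≈ 2.3961962e-07.
By linearity: E[X] = C(161, 3)·p³ ≈ 682640 · 2.3961962e-07 ≈ 0.16357.
Here α = 1, so p = 1/n is exactly at the triangle threshold p ~ 1/n. Asymptotically E[X] → c³/6 = 1³/6 = 1/6 ≈ 0.16667, a bounded constant. In this regime the triangle count is asymptotically Poisson(c³/6).

E[X] ≈ 0.16357; in regime p = Θ(1/n^{1}) E[X] stays bounded (at the triangle threshold p ~ 1/n).


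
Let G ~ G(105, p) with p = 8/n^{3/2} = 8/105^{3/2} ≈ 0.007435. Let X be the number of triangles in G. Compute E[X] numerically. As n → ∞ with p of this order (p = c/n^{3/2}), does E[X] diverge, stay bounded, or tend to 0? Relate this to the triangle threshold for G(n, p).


Number of potential triangles: C(105, 3) = 187460.
Each occurs with probability p³ ≈ (0.007435)³ ≈ 4.110722e-07.
By linearity: E[X] = C(105, 3)·p³ ≈ 187460 · 4.110722e-07 ≈ 0.0771.
Since α = 3/2 > 1, p = c/n^{3/2} = o(1/n) is below the triangle threshold p ~ 1/n. Asymptotically E[X] ~ (c³/6)·n^{3(1−α)} = (8³/6)·n^{-1.5} → 0, so by Markov's inequality G has no triangles w.h.p.

E[X] ≈ 0.0771; in regime p = Θ(1/n^{3/2}) E[X] tends to 0 (below the triangle threshold p ~ 1/n).


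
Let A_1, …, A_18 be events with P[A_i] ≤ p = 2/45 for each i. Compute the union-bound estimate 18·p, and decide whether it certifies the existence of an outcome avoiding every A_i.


Union bound: P[∪_{i=1}^{18} A_i] ≤ Σ_i P[A_i] ≤ 18·p = 18·(2/45) = 4/5.
Numerically: 4/5 ≈ 0.8000.
Is 4/5 < 1? YES.
Since P[∪ A_i] ≤ 4/5 < 1, the complement has P[∩ A_i^c] ≥ 1 − 4/5 = 1/5 > 0, so some outcome avoids every A_i.

18·p = 4/5 ≈ 0.8000; existence CERTIFIED by the union bound.


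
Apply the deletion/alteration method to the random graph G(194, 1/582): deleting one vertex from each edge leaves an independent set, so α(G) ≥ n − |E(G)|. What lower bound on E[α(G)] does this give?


E[|E(G)|] = C(194, 2)·p = 18721 · (1/582) = 193/6.
E[α(G)] ≥ n − E[|E(G)|] = 194 − 193/6 = 971/6.
Numerically: ≈ 161.83333.
(This is only a lower bound; the true E[α(G)] may be larger.)

E[α(G)] ≥ 971/6 ≈ 161.83333.


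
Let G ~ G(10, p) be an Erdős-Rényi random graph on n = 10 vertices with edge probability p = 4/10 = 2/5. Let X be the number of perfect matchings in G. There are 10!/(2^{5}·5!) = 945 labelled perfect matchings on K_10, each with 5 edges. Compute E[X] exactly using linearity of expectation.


K_10 has 10!/(2^{5}·5!) = 945 labelled perfect matchings.
For each such perfect matching H, let X_H = 1 if all 5 edges of H are present in G. Then P[X_H = 1] = p^{5} = (2/5)^{5} = 32/3125.
By linearity: E[X] = Σ_H E[X_H] = 945 · p^{5} = 945 · 32/3125 = 6048/625.
Numerically: E[X] ≈ 9.677.

E[X] = 945 · (2/5)^{5} = 6048/625 ≈ 9.677.


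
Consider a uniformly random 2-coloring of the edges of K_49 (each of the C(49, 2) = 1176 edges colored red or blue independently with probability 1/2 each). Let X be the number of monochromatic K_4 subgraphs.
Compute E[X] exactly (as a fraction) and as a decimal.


Let X = Σ_S X_S over the C(49, 4) = 211876 subsets S of size 4, where X_S = 1 if the K_4 on S is monochromatic.
For a fixed S, the K_4 on S has C(4, 2) = 6 edges. P[all 6 edges red] = (1/2)^6, and likewise for blue, so P[monochromatic] = 2·(1/2)^6 = 2^{1 − 6} = 1/32.
By linearity: E[X] = C(49, 4) · 2^{1 − 6} = 211876 · 1/32 = 52969/8.
Numerically: E[X] ≈ 6621.12500.

E[X] = C(49,4)·2^(1−C(4,2)) = 52969/8 ≈ 6621.12500.


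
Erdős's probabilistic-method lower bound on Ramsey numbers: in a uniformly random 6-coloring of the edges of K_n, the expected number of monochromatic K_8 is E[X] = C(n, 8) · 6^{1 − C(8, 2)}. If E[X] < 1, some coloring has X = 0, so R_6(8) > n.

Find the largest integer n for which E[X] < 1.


We need C(n, 8) · 6^{1 − 28} < 1, i.e. C(n, 8) < 6^{28 − 1} = 1023490369077469249536.
Check values of n near the boundary:
  n = 1589: C(1589, 8) = 990389025825605844438; 990389025825605844438 < 1023490369077469249536? YES
  n = 1590: C(1590, 8) = 995397314198933813310; 995397314198933813310 < 1023490369077469249536? YES
  n = 1591: C(1591, 8) = 1000427749141189953870; 1000427749141189953870 < 1023490369077469249536? YES
  n = 1592: C(1592, 8) = 1005480414540892933435; 1005480414540892933435 < 1023490369077469249536? YES
  n = 1593: C(1593, 8) = 1010555394551193970323; 1010555394551193970323 < 1023490369077469249536? YES
  n = 1594: C(1594, 8) = 1015652773590544255167; 1015652773590544255167 < 1023490369077469249536? YES
  n = 1595: C(1595, 8) = 1020772636343363633895; 1020772636343363633895 < 1023490369077469249536? YES
  n = 1596: C(1596, 8) = 1025915067760710553965; 1025915067760710553965 < 1023490369077469249536? NO
  n = 1597: C(1597, 8) = 1031080153060953275445; 1031080153060953275445 < 1023490369077469249536? NO
The largest n with C(n, 8) < 1023490369077469249536 is n = 1595 (where E[X] = 113419181815929292655/113721152119718805504 ≈ 0.9973). Hence R_6(8) > 1595, i.e. R_6(8) ≥ 1596.

Largest n = 1595; hence R_6(8) > 1595.


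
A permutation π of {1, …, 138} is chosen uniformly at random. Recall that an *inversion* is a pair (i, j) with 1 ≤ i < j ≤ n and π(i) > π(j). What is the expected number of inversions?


Write X = Σ X_I over the C(138, 2) = 9453 pairs i < j, with X_I the indicator of one inversion.
There are 9453 indicators.
For each fixed pair i < j, the values π(i) and π(j) are two distinct elements of {1, …, 138} in uniformly random order; by symmetry P[π(i) > π(j)] = 1/2.
By linearity: E[X] = 9453 · (1/2) = C(138, 2) · (1/2) = 9453/2 = 9453/2 ≈ 4726.500000.

E[X] = 9453/2 = 4726.500000.


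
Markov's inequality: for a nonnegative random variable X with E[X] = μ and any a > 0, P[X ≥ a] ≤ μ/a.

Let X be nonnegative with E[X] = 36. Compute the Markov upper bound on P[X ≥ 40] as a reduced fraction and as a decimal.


μ = E[X] = 36, a = 40.
Markov: P[X ≥ 40] ≤ μ/a = (36)/40 = 9/10.
Numerically: ≈ 0.9000.
(Since a = 40 > μ = 36.0000, the bound 9/10 is < 1 and informative.)

P[X ≥ 40] ≤ 9/10 ≈ 0.9000.


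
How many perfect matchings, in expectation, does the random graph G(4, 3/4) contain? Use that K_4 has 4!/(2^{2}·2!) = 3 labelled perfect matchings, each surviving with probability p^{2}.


K_4 has 4!/(2^{2}·2!) = 3 labelled perfect matchings.
For each such perfect matching H, let X_H = 1 if all 2 edges of H are present in G. Then P[X_H = 1] = p^{2} = (3/4)^{2} = 9/16.
By linearity: E[X] = Σ_H E[X_H] = 3 · p^{2} = 3 · 9/16 = 27/16.
Numerically: E[X] ≈ 1.69.

E[X] = 3 · (3/4)^{2} = 27/16 ≈ 1.69.


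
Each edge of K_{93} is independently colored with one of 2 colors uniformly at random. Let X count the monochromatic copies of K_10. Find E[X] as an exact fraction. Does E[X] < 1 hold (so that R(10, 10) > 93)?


E[X] = C(93, 10) · 2^{1 − 45} = 8079421007658 · 2^{−44} = 8079421007658/17592186044416.
As a reduced fraction: E[X] = 4039710503829/8796093022208 ≈ 0.459.
Is E[X] < 1? YES.
Since E[X] < 1, there exists a 2-coloring of K_{93} with no monochromatic K_10; hence R(10, 10) > 93.

E[X] = 4039710503829/8796093022208 ≈ 0.459; E[X] < 1, so R(10, 10) > 93.


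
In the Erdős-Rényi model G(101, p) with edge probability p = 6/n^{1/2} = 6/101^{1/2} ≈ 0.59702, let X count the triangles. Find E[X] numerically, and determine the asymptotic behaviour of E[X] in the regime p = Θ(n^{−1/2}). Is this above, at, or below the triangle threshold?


Number of potential triangles: C(101, 3) = 166650.
Each occurs with probability p³ ≈ (0.59702)³ ≈ 2.1280003e-01.
By linearity: E[X] = C(101, 3)·p³ ≈ 166650 · 2.1280003e-01 ≈ 35463.12546.
Since α = 1/2 < 1, p = c/n^{1/2} ≫ 1/n is above the triangle threshold p ~ 1/n. Asymptotically E[X] ~ (c³/6)·n^{3(1−α)} = (6³/6)·n^{1.5} → ∞; triangles are abundant w.h.p.

E[X] ≈ 35463.12546; in regime p = Θ(1/n^{1/2}) E[X] diverges (above the triangle threshold p ~ 1/n).


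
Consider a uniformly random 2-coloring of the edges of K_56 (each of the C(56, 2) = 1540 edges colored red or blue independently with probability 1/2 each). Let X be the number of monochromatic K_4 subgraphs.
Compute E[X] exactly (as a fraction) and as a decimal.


Let X = Σ_S X_S over the C(56, 4) = 367290 subsets S of size 4, where X_S = 1 if the K_4 on S is monochromatic.
For a fixed S, the K_4 on S has C(4, 2) = 6 edges. P[all 6 edges red] = (1/2)^6, and likewise for blue, so P[monochromatic] = 2·(1/2)^6 = 2^{1 − 6} = 1/32.
By linearity: E[X] = C(56, 4) · 2^{1 − 6} = 367290 · 1/32 = 183645/16.
Numerically: E[X] ≈ 11477.812500.

E[X] = C(56,4)·2^(1−C(4,2)) = 183645/16 ≈ 11477.812500.


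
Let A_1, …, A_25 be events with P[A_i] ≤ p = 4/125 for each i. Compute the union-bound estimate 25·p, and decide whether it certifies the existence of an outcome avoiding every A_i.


Union bound: P[∪_{i=1}^{25} A_i] ≤ Σ_i P[A_i] ≤ 25·p = 25·(4/125) = 4/5.
Numerically: 4/5 ≈ 0.800.
Is 4/5 < 1? YES.
Since P[∪ A_i] ≤ 4/5 < 1, the complement has P[∩ A_i^c] ≥ 1 − 4/5 = 1/5 > 0, so some outcome avoids every A_i.

25·p = 4/5 ≈ 0.800; existence CERTIFIED by the union bound.
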